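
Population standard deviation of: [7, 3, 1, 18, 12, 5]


Mean = 46/6 = 23/3
  (7-23/3)²=4/9
  (3-23/3)²=196/9
  (1-23/3)²=400/9
  (18-23/3)²=961/9
  (12-23/3)²=169/9
  (5-23/3)²=64/9
Σ(x-μ)² = 598/3
σ² = (598/3)/6 = 299/9

σ = √(299/9) ≈ 5.7639


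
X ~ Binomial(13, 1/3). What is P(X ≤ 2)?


P(X ≤ 2) = Σ P(X=i) for i=0..2
P(X=0) = 8192/1594323
P(X=1) = 53248/1594323
P(X=2) = 53248/531441
Sum = 8192/59049

P(X ≤ 2) = 8192/59049 ≈ 13.87%


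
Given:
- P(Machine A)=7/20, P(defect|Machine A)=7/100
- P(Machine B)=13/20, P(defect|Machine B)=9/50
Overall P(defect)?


P(B) = Σ P(B|Aᵢ)×P(Aᵢ)
  7/100×7/20 = 49/2000
  9/50×13/20 = 117/1000
Sum = 283/2000

P(defect) = 283/2000 ≈ 14.15%


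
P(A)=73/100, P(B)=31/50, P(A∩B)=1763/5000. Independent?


P(A)×P(B) = 2263/5000
P(A∩B) = 1763/5000
Not equal → NOT independent

No, not independent


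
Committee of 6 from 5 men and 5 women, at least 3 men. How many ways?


Count by #men:
  3M,3W: C(5,3)×C(5,3)=100
  4M,2W: C(5,4)×C(5,2)=50
  5M,1W: C(5,5)×C(5,1)=5
Total = 155

155


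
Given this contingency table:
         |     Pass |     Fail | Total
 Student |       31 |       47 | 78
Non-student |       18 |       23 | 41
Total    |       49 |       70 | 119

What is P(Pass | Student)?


P(Pass | Student) = 31/(31+47) = 31/78

P(Pass|Student) = 31/78 ≈ 39.74%


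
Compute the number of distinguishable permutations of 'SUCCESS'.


Letters: 7, freq: {'S': 3, 'U': 1, 'C': 2, 'E': 1}
7!/(3!×1!×2!×1!) = 5040/12 = 420

420


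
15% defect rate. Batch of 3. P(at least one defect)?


P(all good) = (17/20)^3 = 4913/8000
P(≥1 defect) = 3087/8000

P = 3087/8000 ≈ 38.59%


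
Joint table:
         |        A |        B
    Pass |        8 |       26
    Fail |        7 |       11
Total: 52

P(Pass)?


P(Pass) = (8+26)/52 = 34/52 = 17/26

P(Pass) = 17/26 ≈ 65.38%


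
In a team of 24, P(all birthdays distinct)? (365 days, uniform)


P(all different) = Π(365-i)/365 for i=0..23
= (365/365)×(364/365)×...×(342/365)
= 0.461656

P ≈ 0.4617 ≈ 46.17%


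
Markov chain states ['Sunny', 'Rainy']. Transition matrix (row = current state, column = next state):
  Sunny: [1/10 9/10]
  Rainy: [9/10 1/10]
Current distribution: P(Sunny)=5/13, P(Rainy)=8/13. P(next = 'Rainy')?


P(next=Rainy) = Σᵢ P(now=i)×P(i→Rainy)
= 5/13×9/10 + 8/13×1/10
= 9/26 + 4/65 = 53/130

P = 53/130 ≈ 0.4077


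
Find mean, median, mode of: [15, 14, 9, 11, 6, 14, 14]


Sorted: [6, 9, 11, 14, 14, 14, 15]
Mean = 83/7
Median = 14
Freq: {15: 1, 14: 3, 9: 1, 11: 1, 6: 1}
Mode: [14]

Mean=83/7, Median=14, Mode=14


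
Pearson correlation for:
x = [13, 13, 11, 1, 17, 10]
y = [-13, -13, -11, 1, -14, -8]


n=6, Σx=65, Σy=-58, Σxy=-776, Σx²=849, Σy²=720
r = (6×(-776) - 65×(-58))/√((6×849 - 65²)(6×720 - (-58)²))
= -886/√(869×956) = -886/√830764 ≈ -886/911.4626 ≈ -0.9721

r ≈ -0.9721


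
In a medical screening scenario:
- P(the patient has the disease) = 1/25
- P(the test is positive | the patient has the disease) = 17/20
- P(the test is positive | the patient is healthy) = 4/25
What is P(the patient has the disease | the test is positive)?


Using Bayes' theorem:
P(A|B) = P(B|A)·P(A) / P(B)

P(the test is positive) = 17/20 × 1/25 + 4/25 × 24/25
= 17/500 + 96/625 = 469/2500

P(the patient has the disease|the test is positive) = (17/500) / (469/2500) = 85/469

P(the patient has the disease|the test is positive) = 85/469 ≈ 18.12%


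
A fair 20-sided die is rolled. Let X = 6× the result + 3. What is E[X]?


E[die] = (1+20)/2 = 21/2
E[X] = 6×21/2 + 3 = 66

E[X] = 66


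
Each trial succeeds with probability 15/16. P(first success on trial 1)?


Geometric: P(X=1) = (1-p)^(k-1)×p = (1/16)^0×15/16 = 15/16

P(X=1) = 15/16 ≈ 93.75%


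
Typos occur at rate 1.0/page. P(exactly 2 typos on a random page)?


Poisson(λ=1.0): P(X=2) = e^(-λ)×λ^k/k!
= e^(-1.0) × 1.0^2 / 2!
≈ 0.3678794412 × 1 / 2 ≈ 0.183940

P(X=2) ≈ 0.183940 ≈ 18.39%


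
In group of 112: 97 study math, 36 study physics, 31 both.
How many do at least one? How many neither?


|A∪B| = 97+36-31 = 102
Neither = 112-102 = 10

At least one: 102; Neither: 10


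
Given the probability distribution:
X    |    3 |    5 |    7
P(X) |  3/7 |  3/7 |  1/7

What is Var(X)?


E[X] = 31/7
E[X²] = 151/7
Var(X) = E[X²] - (E[X])² = 151/7 - 961/49 = 96/49

Var(X) = 96/49 ≈ 1.9592


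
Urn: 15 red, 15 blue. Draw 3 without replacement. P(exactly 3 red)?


Hypergeometric: C(15,3)×C(15,0)/C(30,3)
= 455×1/4060 = 13/116

P(X=3) = 13/116 ≈ 11.21%


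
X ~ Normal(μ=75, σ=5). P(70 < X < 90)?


z₁=(70-75)/5=-1.0, z₂=(90-75)/5=3.0
P = Φ(3.0) - Φ(-1.0) = 0.998650 - 0.158655 = 0.839995 ≈ 0.8400

P(70 < X < 90) ≈ 0.8400


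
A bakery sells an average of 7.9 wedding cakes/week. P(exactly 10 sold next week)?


Poisson(λ=7.9): P(X=10) = e^(-λ)×λ^k/k!
= e^(-7.9) × 7.9^10 / 10!
≈ 0.0003707435405 × 946827608.263 / 3628800 ≈ 0.096735

P(X=10) ≈ 0.096735 ≈ 9.67%


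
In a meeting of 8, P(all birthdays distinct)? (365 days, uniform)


P(all different) = Π(365-i)/365 for i=0..7
= (365/365)×(364/365)×...×(358/365)
= 0.925665

P ≈ 0.9257 ≈ 92.57%


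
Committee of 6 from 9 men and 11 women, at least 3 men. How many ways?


Count by #men:
  3M,3W: C(9,3)×C(11,3)=13860
  4M,2W: C(9,4)×C(11,2)=6930
  5M,1W: C(9,5)×C(11,1)=1386
  6M,0W: C(9,6)×C(11,0)=84
Total = 22260

22260


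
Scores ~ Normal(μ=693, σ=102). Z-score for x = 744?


z = (x - μ)/σ = (744 - 693)/102 = 0.5

z = 0.5


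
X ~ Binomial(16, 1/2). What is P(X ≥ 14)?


P(X ≥ 14) = Σ P(X=i) for i=14..16
P(X=14) = 15/8192
P(X=15) = 1/4096
P(X=16) = 1/65536
Sum = 137/65536

P(X ≥ 14) = 137/65536 ≈ 0.21%


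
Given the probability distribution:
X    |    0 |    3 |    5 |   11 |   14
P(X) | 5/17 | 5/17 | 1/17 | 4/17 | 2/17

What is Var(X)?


E[X] = 92/17
E[X²] = 946/17
Var(X) = E[X²] - (E[X])² = 946/17 - 8464/289 = 7618/289

Var(X) = 7618/289 ≈ 26.3599


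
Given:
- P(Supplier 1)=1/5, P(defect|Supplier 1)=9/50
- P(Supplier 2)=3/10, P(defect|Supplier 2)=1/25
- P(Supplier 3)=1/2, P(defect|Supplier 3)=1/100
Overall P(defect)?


P(B) = Σ P(B|Aᵢ)×P(Aᵢ)
  9/50×1/5 = 9/250
  1/25×3/10 = 3/250
  1/100×1/2 = 1/200
Sum = 53/1000

P(defect) = 53/1000 ≈ 5.30%


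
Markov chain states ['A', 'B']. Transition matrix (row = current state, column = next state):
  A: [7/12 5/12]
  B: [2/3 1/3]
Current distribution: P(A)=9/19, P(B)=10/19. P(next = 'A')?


P(next=A) = Σᵢ P(now=i)×P(i→A)
= 9/19×7/12 + 10/19×2/3
= 21/76 + 20/57 = 143/228

P = 143/228 ≈ 0.6272


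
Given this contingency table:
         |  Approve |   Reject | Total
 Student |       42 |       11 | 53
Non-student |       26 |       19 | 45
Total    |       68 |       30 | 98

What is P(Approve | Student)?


P(Approve | Student) = 42/(42+11) = 42/53

P(Approve|Student) = 42/53 ≈ 79.25%


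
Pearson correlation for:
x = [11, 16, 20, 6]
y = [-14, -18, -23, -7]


n=4, Σx=53, Σy=-62, Σxy=-944, Σx²=813, Σy²=1098
r = (4×(-944) - 53×(-62))/√((4×813 - 53²)(4×1098 - (-62)²))
= -490/√(443×548) = -490/√242764 ≈ -490/492.7109 ≈ -0.9945

r ≈ -0.9945


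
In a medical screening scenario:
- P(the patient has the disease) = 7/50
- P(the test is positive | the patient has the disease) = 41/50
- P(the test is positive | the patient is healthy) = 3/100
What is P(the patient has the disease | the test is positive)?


Using Bayes' theorem:
P(A|B) = P(B|A)·P(A) / P(B)

P(the test is positive) = 41/50 × 7/50 + 3/100 × 43/50
= 287/2500 + 129/5000 = 703/5000

P(the patient has the disease|the test is positive) = (287/2500) / (703/5000) = 574/703

P(the patient has the disease|the test is positive) = 574/703 ≈ 81.65%


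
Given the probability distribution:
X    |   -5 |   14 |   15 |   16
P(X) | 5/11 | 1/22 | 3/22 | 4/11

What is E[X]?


E[X] = Σ x·P(X=x)
= (-5)×(5/11) + (14)×(1/22) + (15)×(3/22) + (16)×(4/11)
= 137/22

E[X] = 137/22


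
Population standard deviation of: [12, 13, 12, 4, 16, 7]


Mean = 64/6 = 32/3
  (12-32/3)²=16/9
  (13-32/3)²=49/9
  (12-32/3)²=16/9
  (4-32/3)²=400/9
  (16-32/3)²=256/9
  (7-32/3)²=121/9
Σ(x-μ)² = 286/3
σ² = (286/3)/6 = 143/9

σ = √(143/9) ≈ 3.9861


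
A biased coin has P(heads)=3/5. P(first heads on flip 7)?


Geometric: P(X=7) = (1-p)^(k-1)×p = (2/5)^6×3/5 = 192/78125

P(X=7) = 192/78125 ≈ 0.25%


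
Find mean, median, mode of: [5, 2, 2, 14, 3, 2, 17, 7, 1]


Sorted: [1, 2, 2, 2, 3, 5, 7, 14, 17]
Mean = 53/9
Median = 3
Freq: {5: 1, 2: 3, 14: 1, 3: 1, 17: 1, 7: 1, 1: 1}
Mode: [2]

Mean=53/9, Median=3, Mode=2


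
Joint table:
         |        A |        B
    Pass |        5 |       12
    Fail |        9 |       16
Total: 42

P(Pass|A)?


P(Pass|A) = 5/(5+9) = 5/14

P = 5/14 ≈ 35.71%


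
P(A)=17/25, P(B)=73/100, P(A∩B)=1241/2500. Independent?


P(A)×P(B) = 1241/2500
P(A∩B) = 1241/2500
Equal ✓ → Independent

Yes, independent


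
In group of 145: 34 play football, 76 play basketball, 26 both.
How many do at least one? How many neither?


|A∪B| = 34+76-26 = 84
Neither = 145-84 = 61

At least one: 84; Neither: 61


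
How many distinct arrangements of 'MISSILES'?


Letters: 8, freq: {'M': 1, 'I': 2, 'S': 3, 'L': 1, 'E': 1}
8!/(1!×2!×3!×1!×1!) = 40320/12 = 3360

3360


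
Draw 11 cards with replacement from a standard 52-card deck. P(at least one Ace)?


P(not a Ace) = 48/52 = 12/13
P(none in 11 draws) = (12/13)^11 = 743008370688/1792160394037
P(≥1 Ace) = 1 - 743008370688/1792160394037 = 1049152023349/1792160394037

P = 1049152023349/1792160394037 ≈ 58.54%


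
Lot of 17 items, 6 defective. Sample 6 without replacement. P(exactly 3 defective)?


Hypergeometric: C(6,3)×C(11,3)/C(17,6)
= 20×165/12376 = 825/3094

P(X=3) = 825/3094 ≈ 26.66%


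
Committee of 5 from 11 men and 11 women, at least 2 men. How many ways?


Count by #men:
  2M,3W: C(11,2)×C(11,3)=9075
  3M,2W: C(11,3)×C(11,2)=9075
  4M,1W: C(11,4)×C(11,1)=3630
  5M,0W: C(11,5)×C(11,0)=462
Total = 22242

22242


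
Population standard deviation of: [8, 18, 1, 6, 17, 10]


Mean = 60/6 = 10
  (8-10)²=4
  (18-10)²=64
  (1-10)²=81
  (6-10)²=16
  (17-10)²=49
  (10-10)²=0
Σ(x-μ)² = 214
σ² = 214/6 = 107/3

σ = √(107/3) ≈ 5.9722


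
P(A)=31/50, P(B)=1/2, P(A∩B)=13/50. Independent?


P(A)×P(B) = 31/100
P(A∩B) = 13/50
Not equal → NOT independent

No, not independent


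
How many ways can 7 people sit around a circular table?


Circular arrangements of 7 distinct objects: fix one position to break rotational symmetry.
(n-1)! = 6! = 720

720


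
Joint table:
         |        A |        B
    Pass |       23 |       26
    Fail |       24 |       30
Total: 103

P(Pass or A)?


P(Pass∨A) = P(Pass) + P(A) - P(Pass∧A)
= (49 + 47 - 23)/103 = 73/103

P = 73/103 ≈ 70.87%


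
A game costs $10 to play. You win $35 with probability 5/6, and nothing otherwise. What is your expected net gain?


E[gain] = (35-10)×5/6 + (-10)×1/6
= 125/6 - 5/3 = 115/6

Expected net gain = $115/6 ≈ $19.17


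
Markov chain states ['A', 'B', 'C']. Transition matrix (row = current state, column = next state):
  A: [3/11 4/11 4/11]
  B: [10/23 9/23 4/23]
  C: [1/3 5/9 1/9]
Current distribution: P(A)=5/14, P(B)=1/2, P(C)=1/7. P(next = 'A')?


P(next=A) = Σᵢ P(now=i)×P(i→A)
= 5/14×3/11 + 1/2×10/23 + 1/7×1/3
= 15/154 + 5/23 + 1/21 = 3851/10626

P = 3851/10626 ≈ 0.3624


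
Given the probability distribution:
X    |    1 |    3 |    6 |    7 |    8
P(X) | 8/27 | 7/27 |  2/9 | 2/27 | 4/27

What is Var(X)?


E[X] = 37/9
E[X²] = 641/27
Var(X) = E[X²] - (E[X])² = 641/27 - 1369/81 = 554/81

Var(X) = 554/81 ≈ 6.8395


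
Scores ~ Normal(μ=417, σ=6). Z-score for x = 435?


z = (x - μ)/σ = (435 - 417)/6 = 3.0

z = 3.0


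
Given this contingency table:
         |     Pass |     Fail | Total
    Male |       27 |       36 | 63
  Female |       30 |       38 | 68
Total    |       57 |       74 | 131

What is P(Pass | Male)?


P(Pass | Male) = 27/(27+36) = 27/63 = 3/7

P(Pass|Male) = 3/7 ≈ 42.86%


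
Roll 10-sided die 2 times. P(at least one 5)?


P(no 5)^2 = (9/10)^2 = 81/100
P(≥1) = 1 - 81/100 = 19/100

P = 19/100 ≈ 19.00%


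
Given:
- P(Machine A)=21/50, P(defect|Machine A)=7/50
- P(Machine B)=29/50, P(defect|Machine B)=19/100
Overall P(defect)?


P(B) = Σ P(B|Aᵢ)×P(Aᵢ)
  7/50×21/50 = 147/2500
  19/100×29/50 = 551/5000
Sum = 169/1000

P(defect) = 169/1000 ≈ 16.90%


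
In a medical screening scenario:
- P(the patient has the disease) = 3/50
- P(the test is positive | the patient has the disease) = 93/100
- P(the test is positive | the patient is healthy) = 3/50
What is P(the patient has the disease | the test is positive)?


Using Bayes' theorem:
P(A|B) = P(B|A)·P(A) / P(B)

P(the test is positive) = 93/100 × 3/50 + 3/50 × 47/50
= 279/5000 + 141/2500 = 561/5000

P(the patient has the disease|the test is positive) = (279/5000) / (561/5000) = 93/187

P(the patient has the disease|the test is positive) = 93/187 ≈ 49.73%


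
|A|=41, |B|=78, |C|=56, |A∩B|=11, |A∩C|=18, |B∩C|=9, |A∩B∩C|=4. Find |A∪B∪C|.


|A∪B∪C| = 41+78+56-11-18-9+4 = 141

|A∪B∪C| = 141


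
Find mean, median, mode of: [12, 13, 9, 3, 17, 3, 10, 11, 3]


Sorted: [3, 3, 3, 9, 10, 11, 12, 13, 17]
Mean = 81/9 = 9
Median = 10
Freq: {12: 1, 13: 1, 9: 1, 3: 3, 17: 1, 10: 1, 11: 1}
Mode: [3]

Mean=9, Median=10, Mode=3


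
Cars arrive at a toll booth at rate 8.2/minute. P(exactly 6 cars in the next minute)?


Poisson(λ=8.2): P(X=6) = e^(-λ)×λ^k/k!
= e^(-8.2) × 8.2^6 / 6!
≈ 0.00027465357 × 304006.671424 / 720 ≈ 0.115967

P(X=6) ≈ 0.115967 ≈ 11.60%


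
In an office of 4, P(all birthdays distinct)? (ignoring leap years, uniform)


P(all different) = Π(365-i)/365 for i=0..3
= (365/365)×(364/365)×...×(362/365)
= 0.983644

P ≈ 0.9836 ≈ 98.36%


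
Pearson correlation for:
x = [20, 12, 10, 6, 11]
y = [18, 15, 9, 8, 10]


n=5, Σx=59, Σy=60, Σxy=788, Σx²=801, Σy²=794
r = (5×788 - 59×60)/√((5×801 - 59²)(5×794 - 60²))
= 400/√(524×370) = 400/√193880 ≈ 400/440.3181 ≈ 0.9084

r ≈ 0.9084


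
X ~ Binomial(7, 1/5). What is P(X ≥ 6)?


P(X ≥ 6) = Σ P(X=i) for i=6..7
P(X=6) = 28/78125
P(X=7) = 1/78125
Sum = 29/78125

P(X ≥ 6) = 29/78125 ≈ 0.04%


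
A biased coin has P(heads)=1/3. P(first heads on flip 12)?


Geometric: P(X=12) = (1-p)^(k-1)×p = (2/3)^11×1/3 = 2048/531441

P(X=12) = 2048/531441 ≈ 0.39%


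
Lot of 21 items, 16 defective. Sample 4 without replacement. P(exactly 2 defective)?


Hypergeometric: C(16,2)×C(5,2)/C(21,4)
= 120×10/5985 = 80/399

P(X=2) = 80/399 ≈ 20.05%


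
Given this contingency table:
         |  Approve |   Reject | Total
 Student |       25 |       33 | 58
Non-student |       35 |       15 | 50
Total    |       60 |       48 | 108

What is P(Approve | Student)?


P(Approve | Student) = 25/(25+33) = 25/58

P(Approve|Student) = 25/58 ≈ 43.10%


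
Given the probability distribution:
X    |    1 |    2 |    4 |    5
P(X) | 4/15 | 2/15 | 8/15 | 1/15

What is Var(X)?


E[X] = 3
E[X²] = 11
Var(X) = E[X²] - (E[X])² = 11 - 9 = 2

Var(X) = 2 ≈ 2.0000


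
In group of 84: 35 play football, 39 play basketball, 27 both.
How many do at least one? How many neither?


|A∪B| = 35+39-27 = 47
Neither = 84-47 = 37

At least one: 47; Neither: 37


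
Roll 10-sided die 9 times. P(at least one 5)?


P(no 5)^9 = (9/10)^9 = 387420489/1000000000
P(≥1) = 1 - 387420489/1000000000 = 612579511/1000000000

P = 612579511/1000000000 ≈ 61.26%


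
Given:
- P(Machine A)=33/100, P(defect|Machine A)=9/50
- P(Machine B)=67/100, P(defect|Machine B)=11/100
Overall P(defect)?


P(B) = Σ P(B|Aᵢ)×P(Aᵢ)
  9/50×33/100 = 297/5000
  11/100×67/100 = 737/10000
Sum = 1331/10000

P(defect) = 1331/10000 ≈ 13.31%


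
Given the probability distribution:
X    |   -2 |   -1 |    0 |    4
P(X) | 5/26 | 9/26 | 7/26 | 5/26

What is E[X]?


E[X] = Σ x·P(X=x)
= (-2)×(5/26) + (-1)×(9/26) + (0)×(7/26) + (4)×(5/26)
= 1/26

E[X] = 1/26


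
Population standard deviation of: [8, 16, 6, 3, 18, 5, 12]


Mean = 68/7
  (8-68/7)²=144/49
  (16-68/7)²=1936/49
  (6-68/7)²=676/49
  (3-68/7)²=2209/49
  (18-68/7)²=3364/49
  (5-68/7)²=1089/49
  (12-68/7)²=256/49
Σ(x-μ)² = 1382/7
σ² = (1382/7)/7 = 1382/49

σ = √(1382/49) ≈ 5.3108


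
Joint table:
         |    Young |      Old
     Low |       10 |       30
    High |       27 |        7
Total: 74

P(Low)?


P(Low) = (10+30)/74 = 40/74 = 20/37

P(Low) = 20/37 ≈ 54.05%


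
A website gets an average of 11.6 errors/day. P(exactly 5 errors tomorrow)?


Poisson(λ=11.6): P(X=5) = e^(-λ)×λ^k/k!
= e^(-11.6) × 11.6^5 / 5!
≈ 9.166087736e-06 × 210034.16576 / 120 ≈ 0.016043

P(X=5) ≈ 0.016043 ≈ 1.60%


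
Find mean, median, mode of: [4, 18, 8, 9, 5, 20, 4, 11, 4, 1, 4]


Sorted: [1, 4, 4, 4, 4, 5, 8, 9, 11, 18, 20]
Mean = 88/11 = 8
Median = 5
Freq: {4: 4, 18: 1, 8: 1, 9: 1, 5: 1, 20: 1, 11: 1, 1: 1}
Mode: [4]

Mean=8, Median=5, Mode=4


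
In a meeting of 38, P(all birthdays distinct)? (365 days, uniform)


P(all different) = Π(365-i)/365 for i=0..37
= (365/365)×(364/365)×...×(328/365)
= 0.135932

P ≈ 0.1359 ≈ 13.59%


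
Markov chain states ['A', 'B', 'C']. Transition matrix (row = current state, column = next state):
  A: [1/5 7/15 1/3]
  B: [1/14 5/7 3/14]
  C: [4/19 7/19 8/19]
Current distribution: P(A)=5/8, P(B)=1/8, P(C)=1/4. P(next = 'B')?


P(next=B) = Σᵢ P(now=i)×P(i→B)
= 5/8×7/15 + 1/8×5/7 + 1/4×7/19
= 7/24 + 5/56 + 7/76 = 755/1596

P = 755/1596 ≈ 0.4731


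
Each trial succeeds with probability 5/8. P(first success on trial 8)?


Geometric: P(X=8) = (1-p)^(k-1)×p = (3/8)^7×5/8 = 10935/16777216

P(X=8) = 10935/16777216 ≈ 0.07%


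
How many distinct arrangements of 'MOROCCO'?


Letters: 7, freq: {'M': 1, 'O': 3, 'R': 1, 'C': 2}
7!/(1!×3!×1!×2!) = 5040/12 = 420

420


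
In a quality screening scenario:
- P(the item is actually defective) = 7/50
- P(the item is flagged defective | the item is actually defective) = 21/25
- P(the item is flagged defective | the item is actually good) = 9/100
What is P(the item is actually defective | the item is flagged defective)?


Using Bayes' theorem:
P(A|B) = P(B|A)·P(A) / P(B)

P(the item is flagged defective) = 21/25 × 7/50 + 9/100 × 43/50
= 147/1250 + 387/5000 = 39/200

P(the item is actually defective|the item is flagged defective) = (147/1250) / (39/200) = 196/325

P(the item is actually defective|the item is flagged defective) = 196/325 ≈ 60.31%


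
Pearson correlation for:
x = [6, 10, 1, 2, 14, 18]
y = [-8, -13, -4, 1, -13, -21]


n=6, Σx=51, Σy=-58, Σxy=-740, Σx²=661, Σy²=860
r = (6×(-740) - 51×(-58))/√((6×661 - 51²)(6×860 - (-58)²))
= -1482/√(1365×1796) = -1482/√2451540 ≈ -1482/1565.7394 ≈ -0.9465

r ≈ -0.9465


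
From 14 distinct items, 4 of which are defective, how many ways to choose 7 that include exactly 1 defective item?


Choose 1 of the 4 defective items and 6 of the other 10 items:
C(4,1)×C(10,6) = 4×210 = 840

840


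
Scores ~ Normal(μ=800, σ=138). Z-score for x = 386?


z = (x - μ)/σ = (386 - 800)/138 = -3.0

z = -3.0


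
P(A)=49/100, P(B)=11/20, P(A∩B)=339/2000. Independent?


P(A)×P(B) = 539/2000
P(A∩B) = 339/2000
Not equal → NOT independent

No, not independent


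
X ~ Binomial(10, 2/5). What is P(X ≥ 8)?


P(X ≥ 8) = Σ P(X=i) for i=8..10
P(X=8) = 20736/1953125
P(X=9) = 3072/1953125
P(X=10) = 1024/9765625
Sum = 120064/9765625

P(X ≥ 8) = 120064/9765625 ≈ 1.23%


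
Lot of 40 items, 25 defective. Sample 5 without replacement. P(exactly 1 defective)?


Hypergeometric: C(25,1)×C(15,4)/C(40,5)
= 25×1365/658008 = 875/16872

P(X=1) = 875/16872 ≈ 5.19%


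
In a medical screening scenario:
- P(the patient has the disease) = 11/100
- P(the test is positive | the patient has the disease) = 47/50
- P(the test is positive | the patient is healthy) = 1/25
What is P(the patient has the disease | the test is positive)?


Using Bayes' theorem:
P(A|B) = P(B|A)·P(A) / P(B)

P(the test is positive) = 47/50 × 11/100 + 1/25 × 89/100
= 517/5000 + 89/2500 = 139/1000

P(the patient has the disease|the test is positive) = (517/5000) / (139/1000) = 517/695

P(the patient has the disease|the test is positive) = 517/695 ≈ 74.39%


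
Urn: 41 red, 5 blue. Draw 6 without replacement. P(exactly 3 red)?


Hypergeometric: C(41,3)×C(5,3)/C(46,6)
= 10660×10/9366819 = 2600/228459

P(X=3) = 2600/228459 ≈ 1.14%


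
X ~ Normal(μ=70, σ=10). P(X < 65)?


z = (65-70)/10 = -0.5
P(Z < -0.5) = 0.3085

P(X < 65) ≈ 0.3085


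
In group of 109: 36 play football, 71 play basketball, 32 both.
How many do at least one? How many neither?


|A∪B| = 36+71-32 = 75
Neither = 109-75 = 34

At least one: 75; Neither: 34


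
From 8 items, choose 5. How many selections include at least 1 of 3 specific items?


Complement: C(8,5) - C(5,5) = 56 - 1 = 55

55


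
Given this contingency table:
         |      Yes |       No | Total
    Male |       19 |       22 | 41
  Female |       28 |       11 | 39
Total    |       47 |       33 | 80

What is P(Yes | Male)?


P(Yes | Male) = 19/(19+22) = 19/41

P(Yes|Male) = 19/41 ≈ 46.34%


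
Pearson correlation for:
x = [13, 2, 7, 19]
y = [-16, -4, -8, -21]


n=4, Σx=41, Σy=-49, Σxy=-671, Σx²=583, Σy²=777
r = (4×(-671) - 41×(-49))/√((4×583 - 41²)(4×777 - (-49)²))
= -675/√(651×707) = -675/√460257 ≈ -675/678.4224 ≈ -0.9950

r ≈ -0.9950


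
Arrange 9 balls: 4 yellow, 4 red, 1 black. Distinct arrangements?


9!/(4!×4!×1!) = 630

630


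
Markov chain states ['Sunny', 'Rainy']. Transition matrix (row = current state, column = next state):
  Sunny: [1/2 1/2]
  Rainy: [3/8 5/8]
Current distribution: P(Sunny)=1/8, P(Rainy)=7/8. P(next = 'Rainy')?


P(next=Rainy) = Σᵢ P(now=i)×P(i→Rainy)
= 1/8×1/2 + 7/8×5/8
= 1/16 + 35/64 = 39/64

P = 39/64 ≈ 0.6094


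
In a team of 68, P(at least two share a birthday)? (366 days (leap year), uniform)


P(all different) = Π(366-i)/366 for i=0..67
= 0.001299
P(match) = 1 - 0.001299 = 0.998701

P ≈ 0.9987 ≈ 99.87%


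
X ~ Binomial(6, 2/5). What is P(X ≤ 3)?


P(X ≤ 3) = Σ P(X=i) for i=0..3
P(X=0) = 729/15625
P(X=1) = 2916/15625
P(X=2) = 972/3125
P(X=3) = 864/3125
Sum = 513/625

P(X ≤ 3) = 513/625 ≈ 82.08%


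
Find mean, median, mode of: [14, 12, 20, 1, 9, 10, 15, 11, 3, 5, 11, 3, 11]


Sorted: [1, 3, 3, 5, 9, 10, 11, 11, 11, 12, 14, 15, 20]
Mean = 125/13
Median = 11
Freq: {14: 1, 12: 1, 20: 1, 1: 1, 9: 1, 10: 1, 15: 1, 11: 3, 3: 2, 5: 1}
Mode: [11]

Mean=125/13, Median=11, Mode=11


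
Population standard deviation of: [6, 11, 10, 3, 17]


Mean = 47/5
  (6-47/5)²=289/25
  (11-47/5)²=64/25
  (10-47/5)²=9/25
  (3-47/5)²=1024/25
  (17-47/5)²=1444/25
Σ(x-μ)² = 566/5
σ² = (566/5)/5 = 566/25

σ = √(566/25) ≈ 4.7582


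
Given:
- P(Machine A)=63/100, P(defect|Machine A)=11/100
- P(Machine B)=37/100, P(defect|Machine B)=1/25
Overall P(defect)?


P(B) = Σ P(B|Aᵢ)×P(Aᵢ)
  11/100×63/100 = 693/10000
  1/25×37/100 = 37/2500
Sum = 841/10000

P(defect) = 841/10000 ≈ 8.41%


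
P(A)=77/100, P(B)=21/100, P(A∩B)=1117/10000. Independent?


P(A)×P(B) = 1617/10000
P(A∩B) = 1117/10000
Not equal → NOT independent

No, not independent


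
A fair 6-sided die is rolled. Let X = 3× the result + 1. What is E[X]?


E[die] = (1+6)/2 = 7/2
E[X] = 3×7/2 + 1 = 23/2

E[X] = 23/2


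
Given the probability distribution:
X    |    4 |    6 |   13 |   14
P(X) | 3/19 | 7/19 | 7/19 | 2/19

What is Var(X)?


E[X] = 173/19
E[X²] = 1875/19
Var(X) = E[X²] - (E[X])² = 1875/19 - 29929/361 = 5696/361

Var(X) = 5696/361 ≈ 15.7784


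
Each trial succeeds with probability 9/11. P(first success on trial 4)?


Geometric: P(X=4) = (1-p)^(k-1)×p = (2/11)^3×9/11 = 72/14641

P(X=4) = 72/14641 ≈ 0.49%


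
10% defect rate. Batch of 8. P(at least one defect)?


P(all good) = (9/10)^8 = 43046721/100000000
P(≥1 defect) = 56953279/100000000

P = 56953279/100000000 ≈ 56.95%


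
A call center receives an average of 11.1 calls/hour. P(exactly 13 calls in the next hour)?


Poisson(λ=11.1): P(X=13) = e^(-λ)×λ^k/k!
= e^(-11.1) × 11.1^13 / 13!
≈ 1.511232382e-05 × 3.8832801626e+13 / 6227020800 ≈ 0.094243

P(X=13) ≈ 0.094243 ≈ 9.42%


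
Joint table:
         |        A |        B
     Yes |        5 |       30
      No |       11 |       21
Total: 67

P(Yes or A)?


P(Yes∨A) = P(Yes) + P(A) - P(Yes∧A)
= (35 + 16 - 5)/67 = 46/67

P = 46/67 ≈ 68.66%


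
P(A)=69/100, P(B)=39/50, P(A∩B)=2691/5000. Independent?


P(A)×P(B) = 2691/5000
P(A∩B) = 2691/5000
Equal ✓ → Independent

Yes, independent


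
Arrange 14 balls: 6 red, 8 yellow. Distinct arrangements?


14!/(6!×8!) = 3003

3003


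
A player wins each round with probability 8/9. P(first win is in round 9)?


Geometric: P(X=9) = (1-p)^(k-1)×p = (1/9)^8×8/9 = 8/387420489

P(X=9) = 8/387420489 ≈ 0.00%


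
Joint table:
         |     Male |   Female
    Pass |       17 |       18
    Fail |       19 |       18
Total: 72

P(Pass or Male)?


P(Pass∨Male) = P(Pass) + P(Male) - P(Pass∧Male)
= (35 + 36 - 17)/72 = 54/72 = 3/4

P = 3/4 ≈ 75.00%


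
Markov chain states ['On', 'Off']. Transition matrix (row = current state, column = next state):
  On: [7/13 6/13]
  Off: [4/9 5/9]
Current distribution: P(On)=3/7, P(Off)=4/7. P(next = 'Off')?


P(next=Off) = Σᵢ P(now=i)×P(i→Off)
= 3/7×6/13 + 4/7×5/9
= 18/91 + 20/63 = 422/819

P = 422/819 ≈ 0.5153


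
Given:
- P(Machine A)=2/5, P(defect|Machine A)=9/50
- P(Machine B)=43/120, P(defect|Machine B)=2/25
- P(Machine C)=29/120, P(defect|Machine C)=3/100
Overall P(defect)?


P(B) = Σ P(B|Aᵢ)×P(Aᵢ)
  9/50×2/5 = 9/125
  2/25×43/120 = 43/1500
  3/100×29/120 = 29/4000
Sum = 259/2400

P(defect) = 259/2400 ≈ 10.79%


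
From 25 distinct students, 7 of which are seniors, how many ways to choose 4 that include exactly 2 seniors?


Choose 2 of the 7 seniors and 2 of the other 18 students:
C(7,2)×C(18,2) = 21×153 = 3213

3213


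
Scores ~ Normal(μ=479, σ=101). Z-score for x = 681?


z = (x - μ)/σ = (681 - 479)/101 = 2.0

z = 2.0


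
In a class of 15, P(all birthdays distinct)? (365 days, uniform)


P(all different) = Π(365-i)/365 for i=0..14
= (365/365)×(364/365)×...×(351/365)
= 0.747099

P ≈ 0.7471 ≈ 74.71%


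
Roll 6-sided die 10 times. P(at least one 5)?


P(no 5)^10 = (5/6)^10 = 9765625/60466176
P(≥1) = 1 - 9765625/60466176 = 50700551/60466176

P = 50700551/60466176 ≈ 83.85%


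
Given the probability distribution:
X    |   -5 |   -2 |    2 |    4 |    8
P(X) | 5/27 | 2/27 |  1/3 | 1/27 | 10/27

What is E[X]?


E[X] = Σ x·P(X=x)
= (-5)×(5/27) + (-2)×(2/27) + (2)×(1/3) + (4)×(1/27) + (8)×(10/27)
= 73/27

E[X] = 73/27


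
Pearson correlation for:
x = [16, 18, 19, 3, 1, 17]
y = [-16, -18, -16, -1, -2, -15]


n=6, Σx=74, Σy=-68, Σxy=-1144, Σx²=1240, Σy²=1066
r = (6×(-1144) - 74×(-68))/√((6×1240 - 74²)(6×1066 - (-68)²))
= -1832/√(1964×1772) = -1832/√3480208 ≈ -1832/1865.5316 ≈ -0.9820

r ≈ -0.9820


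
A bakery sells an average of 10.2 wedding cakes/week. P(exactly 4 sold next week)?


Poisson(λ=10.2): P(X=4) = e^(-λ)×λ^k/k!
= e^(-10.2) × 10.2^4 / 4!
≈ 3.717031868e-05 × 10824.3216 / 24 ≈ 0.016764

P(X=4) ≈ 0.016764 ≈ 1.68%


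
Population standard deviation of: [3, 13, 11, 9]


Mean = 36/4 = 9
  (3-9)²=36
  (13-9)²=16
  (11-9)²=4
  (9-9)²=0
Σ(x-μ)² = 56
σ² = 56/4 = 14

σ = √(14) ≈ 3.7417


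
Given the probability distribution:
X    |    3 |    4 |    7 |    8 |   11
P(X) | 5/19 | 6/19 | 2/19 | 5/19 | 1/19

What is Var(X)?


E[X] = 104/19
E[X²] = 680/19
Var(X) = E[X²] - (E[X])² = 680/19 - 10816/361 = 2104/361

Var(X) = 2104/361 ≈ 5.8283


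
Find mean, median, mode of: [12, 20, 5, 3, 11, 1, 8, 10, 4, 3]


Sorted: [1, 3, 3, 4, 5, 8, 10, 11, 12, 20]
Mean = 77/10
Median = 13/2
Freq: {12: 1, 20: 1, 5: 1, 3: 2, 11: 1, 1: 1, 8: 1, 10: 1, 4: 1}
Mode: [3]

Mean=77/10, Median=13/2, Mode=3


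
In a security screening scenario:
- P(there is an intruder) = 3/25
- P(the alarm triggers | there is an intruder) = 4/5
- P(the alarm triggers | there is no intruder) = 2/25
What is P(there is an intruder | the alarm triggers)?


Using Bayes' theorem:
P(A|B) = P(B|A)·P(A) / P(B)

P(the alarm triggers) = 4/5 × 3/25 + 2/25 × 22/25
= 12/125 + 44/625 = 104/625

P(there is an intruder|the alarm triggers) = (12/125) / (104/625) = 15/26

P(there is an intruder|the alarm triggers) = 15/26 ≈ 57.69%


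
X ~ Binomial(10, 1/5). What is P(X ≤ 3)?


P(X ≤ 3) = Σ P(X=i) for i=0..3
P(X=0) = 1048576/9765625
P(X=1) = 524288/1953125
P(X=2) = 589824/1953125
P(X=3) = 393216/1953125
Sum = 8585216/9765625

P(X ≤ 3) = 8585216/9765625 ≈ 87.91%


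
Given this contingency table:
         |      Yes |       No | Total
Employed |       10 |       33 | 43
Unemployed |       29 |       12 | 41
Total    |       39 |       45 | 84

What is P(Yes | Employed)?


P(Yes | Employed) = 10/(10+33) = 10/43

P(Yes|Employed) = 10/43 ≈ 23.26%


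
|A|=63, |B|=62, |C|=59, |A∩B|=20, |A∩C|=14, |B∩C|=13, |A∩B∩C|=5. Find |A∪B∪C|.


|A∪B∪C| = 63+62+59-20-14-13+5 = 142

|A∪B∪C| = 142


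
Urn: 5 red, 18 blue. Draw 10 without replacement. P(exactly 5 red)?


Hypergeometric: C(5,5)×C(18,5)/C(23,10)
= 1×8568/1144066 = 36/4807

P(X=5) = 36/4807 ≈ 0.75%


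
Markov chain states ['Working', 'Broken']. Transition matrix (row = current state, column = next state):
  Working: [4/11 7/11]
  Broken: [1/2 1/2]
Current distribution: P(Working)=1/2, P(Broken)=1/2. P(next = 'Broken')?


P(next=Broken) = Σᵢ P(now=i)×P(i→Broken)
= 1/2×7/11 + 1/2×1/2
= 7/22 + 1/4 = 25/44

P = 25/44 ≈ 0.5682


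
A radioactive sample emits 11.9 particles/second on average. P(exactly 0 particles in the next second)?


Poisson(λ=11.9): P(X=0) = e^(-λ)×λ^k/k!
= e^(-11.9) × 11.9^0 / 0!
≈ 6.790404807e-06 × 1 / 1 ≈ 0.000007

P(X=0) ≈ 0.000007 ≈ 0.00%


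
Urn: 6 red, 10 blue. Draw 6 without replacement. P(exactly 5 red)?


Hypergeometric: C(6,5)×C(10,1)/C(16,6)
= 6×10/8008 = 15/2002

P(X=5) = 15/2002 ≈ 0.75%


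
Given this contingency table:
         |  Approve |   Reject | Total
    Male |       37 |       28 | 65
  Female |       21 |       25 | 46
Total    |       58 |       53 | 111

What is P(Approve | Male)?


P(Approve | Male) = 37/(37+28) = 37/65

P(Approve|Male) = 37/65 ≈ 56.92%


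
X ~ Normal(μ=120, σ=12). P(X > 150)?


z = (150-120)/12 = 2.5
P(X > 150) = 1 - P(Z ≤ 2.5) = 1 - 0.9938 = 0.0062

P(X > 150) ≈ 0.0062


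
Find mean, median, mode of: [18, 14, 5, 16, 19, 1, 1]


Sorted: [1, 1, 5, 14, 16, 18, 19]
Mean = 74/7
Median = 14
Freq: {18: 1, 14: 1, 5: 1, 16: 1, 19: 1, 1: 2}
Mode: [1]

Mean=74/7, Median=14, Mode=1


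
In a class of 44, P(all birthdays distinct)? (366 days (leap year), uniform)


P(all different) = Π(366-i)/366 for i=0..43
= (366/366)×(365/366)×...×(323/366)
= 0.067633

P ≈ 0.0676 ≈ 6.76%


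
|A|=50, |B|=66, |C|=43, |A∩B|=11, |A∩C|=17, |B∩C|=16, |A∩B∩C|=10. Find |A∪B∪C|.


|A∪B∪C| = 50+66+43-11-17-16+10 = 125

|A∪B∪C| = 125


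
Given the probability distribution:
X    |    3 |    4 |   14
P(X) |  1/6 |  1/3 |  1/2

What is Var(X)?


E[X] = 53/6
E[X²] = 629/6
Var(X) = E[X²] - (E[X])² = 629/6 - 2809/36 = 965/36

Var(X) = 965/36 ≈ 26.8056


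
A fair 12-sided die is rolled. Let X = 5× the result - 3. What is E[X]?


E[die] = (1+12)/2 = 13/2
E[X] = 5×13/2 - 3 = 59/2

E[X] = 59/2


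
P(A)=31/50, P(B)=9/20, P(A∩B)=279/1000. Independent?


P(A)×P(B) = 279/1000
P(A∩B) = 279/1000
Equal ✓ → Independent

Yes, independent


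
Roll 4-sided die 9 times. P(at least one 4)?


P(no 4)^9 = (3/4)^9 = 19683/262144
P(≥1) = 1 - 19683/262144 = 242461/262144

P = 242461/262144 ≈ 92.49%


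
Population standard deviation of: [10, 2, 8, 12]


Mean = 32/4 = 8
  (10-8)²=4
  (2-8)²=36
  (8-8)²=0
  (12-8)²=16
Σ(x-μ)² = 56
σ² = 56/4 = 14

σ = √(14) ≈ 3.7417


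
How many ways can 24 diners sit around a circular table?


Circular arrangements of 24 distinct objects: fix one position to break rotational symmetry.
(n-1)! = 23! = 25852016738884976640000

25852016738884976640000


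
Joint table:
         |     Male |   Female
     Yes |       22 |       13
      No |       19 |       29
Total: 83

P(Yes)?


P(Yes) = (22+13)/83 = 35/83

P(Yes) = 35/83 ≈ 42.17%


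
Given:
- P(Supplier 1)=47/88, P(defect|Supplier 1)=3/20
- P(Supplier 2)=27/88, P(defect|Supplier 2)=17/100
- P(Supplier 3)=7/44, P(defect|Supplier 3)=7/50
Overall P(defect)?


P(B) = Σ P(B|Aᵢ)×P(Aᵢ)
  3/20×47/88 = 141/1760
  17/100×27/88 = 459/8800
  7/50×7/44 = 49/2200
Sum = 17/110

P(defect) = 17/110 ≈ 15.45%


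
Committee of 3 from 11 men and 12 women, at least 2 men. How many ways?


Count by #men:
  2M,1W: C(11,2)×C(12,1)=660
  3M,0W: C(11,3)×C(12,0)=165
Total = 825

825


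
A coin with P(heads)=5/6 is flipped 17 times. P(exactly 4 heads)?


Binomial: P(X=4) = C(17,4)×p^4×(1-p)^13
= 2380 × 625/1296 × 1/13060694016 = 371875/4231664861184

P(X=4) = 371875/4231664861184 ≈ 0.00%


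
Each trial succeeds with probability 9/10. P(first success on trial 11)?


Geometric: P(X=11) = (1-p)^(k-1)×p = (1/10)^10×9/10 = 9/100000000000

P(X=11) = 9/100000000000 ≈ 0.00%


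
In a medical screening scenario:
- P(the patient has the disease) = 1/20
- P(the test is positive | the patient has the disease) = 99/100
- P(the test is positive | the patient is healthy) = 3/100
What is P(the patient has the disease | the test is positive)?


Using Bayes' theorem:
P(A|B) = P(B|A)·P(A) / P(B)

P(the test is positive) = 99/100 × 1/20 + 3/100 × 19/20
= 99/2000 + 57/2000 = 39/500

P(the patient has the disease|the test is positive) = (99/2000) / (39/500) = 33/52

P(the patient has the disease|the test is positive) = 33/52 ≈ 63.46%


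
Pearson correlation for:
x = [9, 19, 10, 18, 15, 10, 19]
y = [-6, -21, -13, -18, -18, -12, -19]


n=7, Σx=100, Σy=-107, Σxy=-1658, Σx²=1552, Σy²=1799
r = (7×(-1658) - 100×(-107))/√((7×1552 - 100²)(7×1799 - (-107)²))
= -906/√(864×1144) = -906/√988416 ≈ -906/994.1911 ≈ -0.9113

r ≈ -0.9113


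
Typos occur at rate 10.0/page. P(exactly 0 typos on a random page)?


Poisson(λ=10.0): P(X=0) = e^(-λ)×λ^k/k!
= e^(-10.0) × 10.0^0 / 0!
≈ 4.539992976e-05 × 1 / 1 ≈ 0.000045

P(X=0) ≈ 0.000045 ≈ 0.00%


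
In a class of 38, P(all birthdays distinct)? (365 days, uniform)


P(all different) = Π(365-i)/365 for i=0..37
= (365/365)×(364/365)×...×(328/365)
= 0.135932

P ≈ 0.1359 ≈ 13.59%


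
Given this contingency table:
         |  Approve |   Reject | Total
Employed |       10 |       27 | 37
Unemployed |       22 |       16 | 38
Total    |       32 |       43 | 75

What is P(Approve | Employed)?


P(Approve | Employed) = 10/(10+27) = 10/37

P(Approve|Employed) = 10/37 ≈ 27.03%


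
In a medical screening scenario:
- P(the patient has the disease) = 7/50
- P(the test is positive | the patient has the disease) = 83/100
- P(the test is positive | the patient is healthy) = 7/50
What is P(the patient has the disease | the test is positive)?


Using Bayes' theorem:
P(A|B) = P(B|A)·P(A) / P(B)

P(the test is positive) = 83/100 × 7/50 + 7/50 × 43/50
= 581/5000 + 301/2500 = 1183/5000

P(the patient has the disease|the test is positive) = (581/5000) / (1183/5000) = 83/169

P(the patient has the disease|the test is positive) = 83/169 ≈ 49.11%


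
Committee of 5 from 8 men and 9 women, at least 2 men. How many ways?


Count by #men:
  2M,3W: C(8,2)×C(9,3)=2352
  3M,2W: C(8,3)×C(9,2)=2016
  4M,1W: C(8,4)×C(9,1)=630
  5M,0W: C(8,5)×C(9,0)=56
Total = 5054

5054


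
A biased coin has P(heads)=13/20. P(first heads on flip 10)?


Geometric: P(X=10) = (1-p)^(k-1)×p = (7/20)^9×13/20 = 524596891/10240000000000

P(X=10) = 524596891/10240000000000 ≈ 0.01%


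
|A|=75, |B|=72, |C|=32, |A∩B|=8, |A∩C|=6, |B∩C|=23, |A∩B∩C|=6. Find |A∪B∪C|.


|A∪B∪C| = 75+72+32-8-6-23+6 = 148

|A∪B∪C| = 148


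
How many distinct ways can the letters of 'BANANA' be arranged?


Letters: 6, freq: {'B': 1, 'A': 3, 'N': 2}
6!/(1!×3!×2!) = 720/12 = 60

60


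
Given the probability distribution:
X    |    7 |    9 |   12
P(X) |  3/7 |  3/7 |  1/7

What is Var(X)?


E[X] = 60/7
E[X²] = 534/7
Var(X) = E[X²] - (E[X])² = 534/7 - 3600/49 = 138/49

Var(X) = 138/49 ≈ 2.8163


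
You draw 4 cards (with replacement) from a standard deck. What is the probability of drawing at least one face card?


P(not a face card) = 40/52 = 10/13
P(none in 4 draws) = (10/13)^4 = 10000/28561
P(≥1 face card) = 1 - 10000/28561 = 18561/28561

P = 18561/28561 ≈ 64.99%


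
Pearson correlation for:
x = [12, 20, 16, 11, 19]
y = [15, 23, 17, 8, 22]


n=5, Σx=78, Σy=85, Σxy=1418, Σx²=1282, Σy²=1591
r = (5×1418 - 78×85)/√((5×1282 - 78²)(5×1591 - 85²))
= 460/√(326×730) = 460/√237980 ≈ 460/487.8319 ≈ 0.9429

r ≈ 0.9429


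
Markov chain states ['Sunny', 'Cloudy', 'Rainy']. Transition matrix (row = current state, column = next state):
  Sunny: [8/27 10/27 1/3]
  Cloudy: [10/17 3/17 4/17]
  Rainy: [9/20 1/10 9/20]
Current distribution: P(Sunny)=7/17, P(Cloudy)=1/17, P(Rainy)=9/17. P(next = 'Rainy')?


P(next=Rainy) = Σᵢ P(now=i)×P(i→Rainy)
= 7/17×1/3 + 1/17×4/17 + 9/17×9/20
= 7/51 + 4/289 + 81/340 = 6751/17340

P = 6751/17340 ≈ 0.3893


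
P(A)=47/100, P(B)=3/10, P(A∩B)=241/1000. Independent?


P(A)×P(B) = 141/1000
P(A∩B) = 241/1000
Not equal → NOT independent

No, not independent


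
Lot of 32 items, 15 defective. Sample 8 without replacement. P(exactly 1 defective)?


Hypergeometric: C(15,1)×C(17,7)/C(32,8)
= 15×19448/10518300 = 374/13485

P(X=1) = 374/13485 ≈ 2.77%


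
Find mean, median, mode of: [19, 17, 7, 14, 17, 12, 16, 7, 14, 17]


Sorted: [7, 7, 12, 14, 14, 16, 17, 17, 17, 19]
Mean = 140/10 = 14
Median = 15
Freq: {19: 1, 17: 3, 7: 2, 14: 2, 12: 1, 16: 1}
Mode: [17]

Mean=14, Median=15, Mode=17


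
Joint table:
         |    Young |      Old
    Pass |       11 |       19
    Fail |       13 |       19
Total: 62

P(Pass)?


P(Pass) = (11+19)/62 = 30/62 = 15/31

P(Pass) = 15/31 ≈ 48.39%


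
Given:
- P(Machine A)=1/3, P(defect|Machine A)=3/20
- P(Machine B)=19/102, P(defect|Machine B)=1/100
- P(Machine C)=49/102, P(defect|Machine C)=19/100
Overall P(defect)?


P(B) = Σ P(B|Aᵢ)×P(Aᵢ)
  3/20×1/3 = 1/20
  1/100×19/102 = 19/10200
  19/100×49/102 = 931/10200
Sum = 73/510

P(defect) = 73/510 ≈ 14.31%


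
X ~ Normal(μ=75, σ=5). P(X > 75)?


z = (75-75)/5 = 0.0
P(X > 75) = 1 - P(Z ≤ 0.0) = 1 - 0.5000 = 0.5000

P(X > 75) ≈ 0.5000


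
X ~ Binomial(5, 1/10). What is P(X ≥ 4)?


P(X ≥ 4) = Σ P(X=i) for i=4..5
P(X=4) = 9/20000
P(X=5) = 1/100000
Sum = 23/50000

P(X ≥ 4) = 23/50000 ≈ 0.05%


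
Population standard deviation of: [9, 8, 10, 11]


Mean = 38/4 = 19/2
  (9-19/2)²=1/4
  (8-19/2)²=9/4
  (10-19/2)²=1/4
  (11-19/2)²=9/4
Σ(x-μ)² = 5
σ² = 5/4

σ = √(5/4) ≈ 1.1180
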